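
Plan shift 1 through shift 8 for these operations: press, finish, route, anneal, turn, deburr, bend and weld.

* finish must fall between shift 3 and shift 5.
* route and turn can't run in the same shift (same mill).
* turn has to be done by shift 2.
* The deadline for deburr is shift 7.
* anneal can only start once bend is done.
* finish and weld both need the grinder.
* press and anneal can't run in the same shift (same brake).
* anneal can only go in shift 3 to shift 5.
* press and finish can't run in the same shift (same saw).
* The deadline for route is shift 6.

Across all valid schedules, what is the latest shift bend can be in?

Downstream work caps bend at shift 4.
bend at shift 4 is achievable: route -> shift 2; bend -> shift 4; turn -> shift 1; weld -> shift 1; deburr -> shift 1; press -> shift 1; anneal -> shift 5; finish -> shift 3.

shift 4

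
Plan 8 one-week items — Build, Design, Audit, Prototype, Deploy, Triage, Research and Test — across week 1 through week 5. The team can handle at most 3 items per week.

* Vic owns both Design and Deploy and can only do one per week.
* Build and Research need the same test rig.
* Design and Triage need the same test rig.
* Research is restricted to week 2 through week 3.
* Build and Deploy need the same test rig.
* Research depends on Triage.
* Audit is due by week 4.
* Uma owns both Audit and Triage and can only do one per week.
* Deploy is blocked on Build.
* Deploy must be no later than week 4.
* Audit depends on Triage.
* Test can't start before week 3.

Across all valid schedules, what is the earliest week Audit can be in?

week 2

Precedence pushes Audit to at least week 2; Audit's own window allows nothing later than week 4.
Audit at week 2 is achievable: Build in week 1; Research in week 2; Deploy in week 2; Prototype in week 1; Test in week 3; Audit in week 2; Triage in week 1; Design in week 3.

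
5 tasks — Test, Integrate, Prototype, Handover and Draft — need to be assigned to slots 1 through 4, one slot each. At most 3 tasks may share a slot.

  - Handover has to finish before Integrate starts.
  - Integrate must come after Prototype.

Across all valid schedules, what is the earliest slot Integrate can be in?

Precedence pushes Integrate to at least 2.
Integrate at 2 is achievable: Draft=2; Prototype=1; Handover=1; Integrate=2; Test=1.

2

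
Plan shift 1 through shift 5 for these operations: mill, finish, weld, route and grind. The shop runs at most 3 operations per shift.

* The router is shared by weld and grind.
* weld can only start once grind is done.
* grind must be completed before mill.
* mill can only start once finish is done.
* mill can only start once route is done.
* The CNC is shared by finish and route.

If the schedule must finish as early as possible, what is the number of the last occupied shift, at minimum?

shift 3

The precedence chain requires at least 2 distinct shifts.
With at most 3 per shift and 5 operations, at least 2 shifts are needed.
Could 2 shifts be enough, i.e. nothing placed later than shift 2? No: mill must come after route (at shift 1 or later) → {shift 2}; route must come before mill (at shift 2 or earlier) → {shift 1}; finish must come before mill (at shift 2 or earlier) → {shift 1}; route can't share with finish (shift 1) → nothing is left.
So 2 shifts is not enough.
3 works (last occupied shift: shift 3): for example finish in shift 1; mill in shift 3; route in shift 2; weld in shift 2; grind in shift 1.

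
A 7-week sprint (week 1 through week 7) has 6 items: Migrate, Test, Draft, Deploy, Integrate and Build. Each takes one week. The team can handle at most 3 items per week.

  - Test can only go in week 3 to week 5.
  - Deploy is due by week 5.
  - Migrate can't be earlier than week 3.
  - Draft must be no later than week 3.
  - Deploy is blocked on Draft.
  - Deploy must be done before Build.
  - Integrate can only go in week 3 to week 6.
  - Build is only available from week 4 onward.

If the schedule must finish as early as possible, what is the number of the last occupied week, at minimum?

4

The precedence chain requires at least 3 distinct weeks.
With at most 3 per week and 6 work items, at least 2 weeks are needed.
Build can't be placed before week 4, so the schedule must run through at least week 4.
4 works (last occupied week: week 4): for example Integrate=week 3, Migrate=week 3, Build=week 4, Deploy=week 2, Test=week 3, Draft=week 1.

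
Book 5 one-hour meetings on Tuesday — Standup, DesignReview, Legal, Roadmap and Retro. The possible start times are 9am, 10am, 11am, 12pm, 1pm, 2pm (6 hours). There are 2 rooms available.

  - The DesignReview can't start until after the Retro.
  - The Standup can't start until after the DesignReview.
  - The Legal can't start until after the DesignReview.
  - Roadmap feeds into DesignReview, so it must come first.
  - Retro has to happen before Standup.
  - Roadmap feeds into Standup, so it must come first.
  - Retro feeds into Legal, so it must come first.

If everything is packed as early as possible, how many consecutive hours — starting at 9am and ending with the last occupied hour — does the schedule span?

The precedence chain requires at least 3 distinct hours.
With at most 2 per hour and 5 meetings, at least 3 hours are needed.
3 works (last occupied hour: 11am): for example Standup=11am, Retro=9am, Legal=11am, DesignReview=10am, Roadmap=9am.

3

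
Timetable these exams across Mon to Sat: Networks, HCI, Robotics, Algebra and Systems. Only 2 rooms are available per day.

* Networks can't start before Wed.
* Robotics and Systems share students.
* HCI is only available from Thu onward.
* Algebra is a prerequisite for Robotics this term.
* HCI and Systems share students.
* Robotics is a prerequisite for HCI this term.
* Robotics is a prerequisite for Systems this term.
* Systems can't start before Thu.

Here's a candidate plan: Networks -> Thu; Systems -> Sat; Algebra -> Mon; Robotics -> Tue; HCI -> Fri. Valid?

Yes, all constraints hold

Only 2 rooms are available per day — holds.
Robotics and Systems share students — holds.
HCI is only available from Thu onward — holds.
Robotics is a prerequisite for HCI this term — holds.
Robotics is a prerequisite for Systems this term — holds.
Algebra is a prerequisite for Robotics this term — holds.
Systems can't start before Thu — holds.
Networks can't start before Wed — holds.
HCI and Systems share students — holds.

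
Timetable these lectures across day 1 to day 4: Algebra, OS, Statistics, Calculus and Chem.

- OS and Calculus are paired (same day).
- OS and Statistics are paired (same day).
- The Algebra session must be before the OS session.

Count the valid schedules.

24

Splitting on Algebra: it can be day 1 (12), day 2 (8), day 3 (4). Listing each branch's schedules as (OS, Statistics, Calculus, Chem) by day number:
Algebra=day 1: (2,2,2,1) (2,2,2,2) (2,2,2,3) (2,2,2,4) (3,3,3,1) (3,3,3,2) (3,3,3,3) (3,3,3,4) (4,4,4,1) (4,4,4,2) (4,4,4,3) (4,4,4,4) — 12.
Algebra=day 2: (3,3,3,1) (3,3,3,2) (3,3,3,3) (3,3,3,4) (4,4,4,1) (4,4,4,2) (4,4,4,3) (4,4,4,4) — 8.
Algebra=day 3: (4,4,4,1) (4,4,4,2) (4,4,4,3) (4,4,4,4) — 4.
Summing: 12 + 8 + 4 = 24.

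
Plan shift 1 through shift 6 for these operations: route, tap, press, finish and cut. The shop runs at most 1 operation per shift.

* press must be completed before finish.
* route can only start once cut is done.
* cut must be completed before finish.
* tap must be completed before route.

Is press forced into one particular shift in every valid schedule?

No

press can be shift 1 (e.g. finish in shift 5; cut in shift 2; press in shift 1; tap in shift 3; route in shift 4) or shift 2 (e.g. cut -> shift 1, tap -> shift 3, route -> shift 4, press -> shift 2, finish -> shift 5).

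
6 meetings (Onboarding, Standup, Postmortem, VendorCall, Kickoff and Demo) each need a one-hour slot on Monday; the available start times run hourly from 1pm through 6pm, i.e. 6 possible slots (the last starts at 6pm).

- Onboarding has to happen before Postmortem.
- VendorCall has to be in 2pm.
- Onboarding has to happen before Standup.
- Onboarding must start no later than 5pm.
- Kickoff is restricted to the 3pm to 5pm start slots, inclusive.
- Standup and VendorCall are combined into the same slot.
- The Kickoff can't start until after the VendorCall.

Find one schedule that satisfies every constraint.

VendorCall -> 2pm; Standup -> 2pm; Postmortem -> 2pm; Demo -> 1pm; Onboarding -> 1pm; Kickoff -> 3pm

Checking: Onboarding(1pm) before Postmortem(2pm); Onboarding(1pm) before Standup(2pm); VendorCall(2pm) before Kickoff(3pm); Standup = VendorCall = 2pm; Kickoff=3pm in [3pm,5pm]; Onboarding=1pm in [1pm,5pm]; VendorCall=2pm in [2pm,2pm].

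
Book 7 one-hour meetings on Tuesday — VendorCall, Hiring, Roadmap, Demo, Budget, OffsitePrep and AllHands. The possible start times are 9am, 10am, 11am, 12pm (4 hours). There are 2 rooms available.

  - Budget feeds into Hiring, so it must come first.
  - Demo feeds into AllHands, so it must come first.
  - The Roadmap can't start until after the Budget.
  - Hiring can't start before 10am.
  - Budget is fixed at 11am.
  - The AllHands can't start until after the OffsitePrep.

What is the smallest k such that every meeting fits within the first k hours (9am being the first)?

4 hours

The precedence chain requires at least 2 distinct hours.
With at most 2 per hour and 7 meetings, at least 4 hours are needed.
Propagating the time windows through the other constraints, Hiring can't land before 12pm — that is hour 4 counting from 9am — so the schedule must run through at least 4 hours.
4 works (last occupied hour: 12pm): for example Demo in 9am, Roadmap in 12pm, Hiring in 12pm, VendorCall in 10am, OffsitePrep in 9am, Budget in 11am, AllHands in 10am.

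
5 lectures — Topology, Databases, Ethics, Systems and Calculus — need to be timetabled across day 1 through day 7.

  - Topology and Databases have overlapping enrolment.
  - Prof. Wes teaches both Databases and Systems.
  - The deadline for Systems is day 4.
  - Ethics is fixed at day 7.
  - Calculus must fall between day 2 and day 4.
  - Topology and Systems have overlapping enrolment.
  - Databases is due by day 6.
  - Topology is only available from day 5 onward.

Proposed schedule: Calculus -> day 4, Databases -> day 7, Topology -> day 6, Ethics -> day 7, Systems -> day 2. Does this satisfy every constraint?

Calculus must fall between day 2 and day 4 — holds.
Databases is due by day 6 — violated.
Prof. Wes teaches both Databases and Systems — holds.
Ethics is fixed at day 7 — holds.
The deadline for Systems is day 4 — holds.
Topology and Databases have overlapping enrolment — holds.
Topology and Systems have overlapping enrolment — holds.
Topology is only available from day 5 onward — holds.

No. Databases is due by day 6 is not satisfied.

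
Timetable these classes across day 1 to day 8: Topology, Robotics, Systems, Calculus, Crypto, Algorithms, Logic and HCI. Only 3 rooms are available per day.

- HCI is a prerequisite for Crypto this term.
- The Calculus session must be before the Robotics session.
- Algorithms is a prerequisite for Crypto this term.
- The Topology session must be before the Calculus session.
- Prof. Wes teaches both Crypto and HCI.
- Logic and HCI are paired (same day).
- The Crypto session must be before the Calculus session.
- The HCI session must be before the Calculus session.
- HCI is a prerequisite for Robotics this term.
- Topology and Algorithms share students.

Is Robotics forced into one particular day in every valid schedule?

Robotics can be day 4 (e.g. Crypto=day 2, Calculus=day 3, Systems=day 2, Robotics=day 4, HCI=day 1, Topology=day 2, Logic=day 1, Algorithms=day 1) or day 5 (e.g. Calculus -> day 3; Logic -> day 1; Algorithms -> day 1; Topology -> day 2; Systems -> day 2; Crypto -> day 2; Robotics -> day 5; HCI -> day 1).

No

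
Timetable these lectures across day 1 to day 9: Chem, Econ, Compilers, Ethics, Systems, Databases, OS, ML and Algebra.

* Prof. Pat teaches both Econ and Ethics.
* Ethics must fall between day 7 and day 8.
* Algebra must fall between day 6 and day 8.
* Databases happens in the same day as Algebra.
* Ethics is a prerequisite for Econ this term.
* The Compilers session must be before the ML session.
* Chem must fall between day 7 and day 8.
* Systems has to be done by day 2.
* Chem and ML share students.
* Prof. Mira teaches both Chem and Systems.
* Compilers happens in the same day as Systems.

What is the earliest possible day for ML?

Precedence pushes ML to at least day 2.
ML at day 2 is achievable: Ethics=day 7; OS=day 1; Compilers=day 1; Chem=day 7; Systems=day 1; Econ=day 8; ML=day 2; Algebra=day 6; Databases=day 6.

day 2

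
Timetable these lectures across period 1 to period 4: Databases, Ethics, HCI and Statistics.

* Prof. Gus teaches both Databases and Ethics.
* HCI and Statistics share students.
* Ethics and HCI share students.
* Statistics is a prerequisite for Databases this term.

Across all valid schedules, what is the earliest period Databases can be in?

Precedence pushes Databases to at least period 2.
Databases at period 2 is achievable: HCI=period 2; Databases=period 2; Statistics=period 1; Ethics=period 1.

period 2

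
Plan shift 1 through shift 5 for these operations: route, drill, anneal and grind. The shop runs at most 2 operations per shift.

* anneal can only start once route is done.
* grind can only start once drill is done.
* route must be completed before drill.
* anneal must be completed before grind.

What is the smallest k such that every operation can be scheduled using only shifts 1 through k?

The precedence chain requires at least 3 distinct shifts.
With at most 2 per shift and 4 operations, at least 2 shifts are needed.
3 works (last occupied shift: shift 3): for example drill -> shift 2; route -> shift 1; grind -> shift 3; anneal -> shift 2.

3 shifts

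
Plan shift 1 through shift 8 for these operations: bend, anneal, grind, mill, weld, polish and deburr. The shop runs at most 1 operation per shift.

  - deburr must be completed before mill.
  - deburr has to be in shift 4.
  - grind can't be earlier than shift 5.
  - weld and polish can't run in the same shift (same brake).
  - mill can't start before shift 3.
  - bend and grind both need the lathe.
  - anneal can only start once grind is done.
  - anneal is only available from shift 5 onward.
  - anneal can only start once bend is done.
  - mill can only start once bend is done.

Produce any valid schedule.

anneal in shift 6, bend in shift 1, deburr in shift 4, mill in shift 7, polish in shift 3, weld in shift 2, grind in shift 5

Checking: deburr(shift 4) before mill(shift 7); bend(shift 1) before mill(shift 7); grind(shift 5) before anneal(shift 6); bend(shift 1) before anneal(shift 6); weld(shift 2) != polish(shift 3); bend(shift 1) != grind(shift 5); mill=shift 7 in [shift 3,shift 8]; anneal=shift 6 in [shift 5,shift 8]; grind=shift 5 in [shift 5,shift 8]; deburr=shift 4 in [shift 4,shift 4]; max 1 per shift (cap 1).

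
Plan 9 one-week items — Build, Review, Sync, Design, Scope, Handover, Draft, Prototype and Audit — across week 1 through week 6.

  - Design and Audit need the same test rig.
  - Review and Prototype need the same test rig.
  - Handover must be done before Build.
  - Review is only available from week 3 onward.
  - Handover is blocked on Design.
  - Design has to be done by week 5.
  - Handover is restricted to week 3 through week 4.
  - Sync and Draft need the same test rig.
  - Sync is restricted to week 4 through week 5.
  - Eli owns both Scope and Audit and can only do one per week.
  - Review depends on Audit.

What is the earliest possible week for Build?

week 4

Precedence pushes Build to at least week 4.
Build at week 4 is achievable: Audit=week 2, Prototype=week 1, Build=week 4, Design=week 1, Scope=week 1, Draft=week 1, Sync=week 4, Review=week 3, Handover=week 3.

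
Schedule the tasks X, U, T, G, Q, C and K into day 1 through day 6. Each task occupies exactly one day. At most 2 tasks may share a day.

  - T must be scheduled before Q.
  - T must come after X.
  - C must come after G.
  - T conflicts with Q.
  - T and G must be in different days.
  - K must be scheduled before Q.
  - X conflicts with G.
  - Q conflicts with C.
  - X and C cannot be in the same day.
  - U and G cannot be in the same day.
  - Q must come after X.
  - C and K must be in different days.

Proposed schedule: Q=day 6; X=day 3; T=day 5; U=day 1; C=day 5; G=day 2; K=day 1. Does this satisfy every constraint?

Valid

T and G must be in different days — holds.
X conflicts with G — holds.
C and K must be in different days — holds.
C must come after G — holds.
T conflicts with Q — holds.
At most 2 tasks may share a day — holds.
K must be scheduled before Q — holds.
U and G cannot be in the same day — holds.
T must come after X — holds.
T must be scheduled before Q — holds.
X and C cannot be in the same day — holds.
Q conflicts with C — holds.
Q must come after X — holds.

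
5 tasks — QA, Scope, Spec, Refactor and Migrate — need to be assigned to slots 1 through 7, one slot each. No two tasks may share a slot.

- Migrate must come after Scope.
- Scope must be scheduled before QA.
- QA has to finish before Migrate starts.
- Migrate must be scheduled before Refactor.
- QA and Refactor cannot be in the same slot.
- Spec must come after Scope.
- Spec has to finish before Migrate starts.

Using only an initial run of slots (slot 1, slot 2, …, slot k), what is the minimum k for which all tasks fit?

5 slots

The precedence chain requires at least 4 distinct slots.
With at most 1 per slot and 5 tasks, at least 5 slots are needed.
5 works (last occupied slot: 5): for example QA=2; Refactor=5; Scope=1; Spec=3; Migrate=4.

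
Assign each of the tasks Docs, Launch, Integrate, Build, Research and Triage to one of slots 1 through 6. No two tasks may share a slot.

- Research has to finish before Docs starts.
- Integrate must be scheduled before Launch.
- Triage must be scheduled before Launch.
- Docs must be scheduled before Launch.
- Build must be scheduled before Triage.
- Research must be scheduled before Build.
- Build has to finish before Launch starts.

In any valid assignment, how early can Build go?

Precedence pushes Build to at least 2; downstream work caps Build at 4.
Build at 2 is achievable: Triage -> 4; Launch -> 6; Docs -> 3; Integrate -> 5; Research -> 1; Build -> 2.

2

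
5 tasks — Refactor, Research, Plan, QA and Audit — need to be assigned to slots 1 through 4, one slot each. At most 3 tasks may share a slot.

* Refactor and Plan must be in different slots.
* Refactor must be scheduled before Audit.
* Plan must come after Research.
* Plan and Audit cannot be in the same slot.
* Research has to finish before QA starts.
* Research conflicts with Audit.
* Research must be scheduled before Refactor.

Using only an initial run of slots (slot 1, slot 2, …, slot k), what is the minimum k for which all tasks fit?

4

The precedence chain requires at least 3 distinct slots.
With at most 3 per slot and 5 tasks, at least 2 slots are needed.
Could 3 slots be enough, i.e. nothing placed later than 3? No: Audit must come after Refactor (at 1 or later) → {2, 3}; Refactor must come before Audit (at 3 or earlier) → {1, 2}; QA must come after Research (at 1 or later) → {2, 3}; Research must come before QA (at 3 or earlier) → {1, 2}; Refactor must come after Research (at 1 or later) → {2}; Research must come before Refactor (at 2 or earlier) → {1}; Plan must come after Research (at 1 or later) → {2, 3}; Plan can't share with Refactor (2) → {3}; Audit must come after Refactor (at 2 or later) → {3}; Audit can't share with Plan (3) → nothing is left.
So 3 slots is not enough.
4 works (last occupied slot: 4): for example Refactor in 2, Audit in 4, QA in 2, Research in 1, Plan in 3.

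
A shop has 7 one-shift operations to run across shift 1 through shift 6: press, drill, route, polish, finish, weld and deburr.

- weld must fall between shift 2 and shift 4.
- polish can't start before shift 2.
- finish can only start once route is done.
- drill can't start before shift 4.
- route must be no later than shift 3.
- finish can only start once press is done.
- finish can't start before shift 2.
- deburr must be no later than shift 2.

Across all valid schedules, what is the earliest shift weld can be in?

Weld is available from shift 2; weld's own window allows nothing later than shift 4.
weld at shift 2 is achievable: finish in shift 2; deburr in shift 1; press in shift 1; drill in shift 4; polish in shift 2; route in shift 1; weld in shift 2.

shift 2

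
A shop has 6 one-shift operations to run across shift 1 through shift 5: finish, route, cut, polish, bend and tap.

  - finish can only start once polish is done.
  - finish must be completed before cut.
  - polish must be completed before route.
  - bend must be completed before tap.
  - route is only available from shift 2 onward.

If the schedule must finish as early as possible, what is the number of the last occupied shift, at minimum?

The precedence chain requires at least 3 distinct shifts.
3 works (last occupied shift: shift 3): for example finish=shift 2; tap=shift 2; cut=shift 3; bend=shift 1; polish=shift 1; route=shift 2.

3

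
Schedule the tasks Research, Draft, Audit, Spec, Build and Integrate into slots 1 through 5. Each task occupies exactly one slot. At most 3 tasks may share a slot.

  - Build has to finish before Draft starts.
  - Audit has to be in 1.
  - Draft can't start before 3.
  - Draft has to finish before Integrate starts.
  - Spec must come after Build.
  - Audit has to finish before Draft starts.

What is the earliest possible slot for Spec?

Precedence pushes Spec to at least 2.
Spec at 2 is achievable: Integrate=4; Draft=3; Research=1; Audit=1; Spec=2; Build=1.

2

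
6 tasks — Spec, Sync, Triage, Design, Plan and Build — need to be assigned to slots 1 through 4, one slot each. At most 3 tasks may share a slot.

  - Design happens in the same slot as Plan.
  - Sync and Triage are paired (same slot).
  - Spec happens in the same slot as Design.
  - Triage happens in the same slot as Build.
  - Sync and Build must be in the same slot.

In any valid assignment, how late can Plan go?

4

Plan at 4 is achievable: Plan in 4, Spec in 4, Triage in 1, Design in 4, Sync in 1, Build in 1.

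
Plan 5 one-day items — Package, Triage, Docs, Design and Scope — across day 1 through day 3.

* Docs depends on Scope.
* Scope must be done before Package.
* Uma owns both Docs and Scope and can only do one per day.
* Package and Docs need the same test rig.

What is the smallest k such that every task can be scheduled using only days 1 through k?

3 days

The precedence chain requires at least 2 distinct days.
Could 2 days be enough, i.e. nothing placed later than day 2? No: Package must come after Scope (at day 1 or later) → {day 2}; Scope must come before Package (at day 2 or earlier) → {day 1}; Docs must come after Scope (at day 1 or later) → {day 2}; Docs can't share with Package (day 2) → nothing is left.
So 2 days is not enough.
3 works (last occupied day: day 3): for example Package in day 2, Design in day 1, Triage in day 1, Docs in day 3, Scope in day 1.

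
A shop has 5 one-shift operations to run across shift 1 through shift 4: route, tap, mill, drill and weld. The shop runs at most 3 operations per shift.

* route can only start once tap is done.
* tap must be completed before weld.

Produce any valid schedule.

drill=shift 1, route=shift 2, tap=shift 1, mill=shift 1, weld=shift 2

Checking: tap(shift 1) before route(shift 2); tap(shift 1) before weld(shift 2); max 3 per shift (cap 3).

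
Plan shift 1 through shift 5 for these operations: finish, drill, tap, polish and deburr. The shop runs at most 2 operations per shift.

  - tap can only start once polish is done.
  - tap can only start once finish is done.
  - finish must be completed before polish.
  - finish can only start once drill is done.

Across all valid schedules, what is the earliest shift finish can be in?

shift 2

Precedence pushes finish to at least shift 2; downstream work caps finish at shift 3.
finish at shift 2 is achievable: finish in shift 2, deburr in shift 1, drill in shift 1, polish in shift 3, tap in shift 4.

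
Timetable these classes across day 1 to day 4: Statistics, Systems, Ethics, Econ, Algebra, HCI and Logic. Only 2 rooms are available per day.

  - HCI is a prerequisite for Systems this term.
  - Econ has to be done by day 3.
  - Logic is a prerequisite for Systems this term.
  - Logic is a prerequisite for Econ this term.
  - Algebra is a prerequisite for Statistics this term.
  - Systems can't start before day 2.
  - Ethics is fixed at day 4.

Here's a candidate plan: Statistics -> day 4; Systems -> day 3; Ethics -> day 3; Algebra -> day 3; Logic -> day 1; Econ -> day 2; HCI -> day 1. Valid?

No — it violates: Ethics is fixed at day 4

Only 2 rooms are available per day — violated.
HCI is a prerequisite for Systems this term — holds.
Algebra is a prerequisite for Statistics this term — holds.
Logic is a prerequisite for Systems this term — holds.
Econ has to be done by day 3 — holds.
Logic is a prerequisite for Econ this term — holds.
Systems can't start before day 2 — holds.
Ethics is fixed at day 4 — violated.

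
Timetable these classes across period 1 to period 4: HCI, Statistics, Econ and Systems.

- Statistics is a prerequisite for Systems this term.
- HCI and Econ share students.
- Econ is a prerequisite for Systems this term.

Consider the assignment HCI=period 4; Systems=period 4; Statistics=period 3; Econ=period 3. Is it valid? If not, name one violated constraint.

Yes

Statistics is a prerequisite for Systems this term — holds.
Econ is a prerequisite for Systems this term — holds.
HCI and Econ share students — holds.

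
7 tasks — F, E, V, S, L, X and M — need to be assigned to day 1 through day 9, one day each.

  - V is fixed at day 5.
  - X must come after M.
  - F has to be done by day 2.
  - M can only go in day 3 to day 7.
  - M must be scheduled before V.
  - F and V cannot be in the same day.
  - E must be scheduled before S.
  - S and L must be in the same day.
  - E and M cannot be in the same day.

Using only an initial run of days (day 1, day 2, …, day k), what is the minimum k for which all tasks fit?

5 days

The precedence chain requires at least 2 distinct days.
V can't be placed before day 5, so the schedule must run through at least day 5.
5 works (last occupied day: day 5): for example X -> day 4; E -> day 1; S -> day 2; M -> day 3; L -> day 2; F -> day 1; V -> day 5.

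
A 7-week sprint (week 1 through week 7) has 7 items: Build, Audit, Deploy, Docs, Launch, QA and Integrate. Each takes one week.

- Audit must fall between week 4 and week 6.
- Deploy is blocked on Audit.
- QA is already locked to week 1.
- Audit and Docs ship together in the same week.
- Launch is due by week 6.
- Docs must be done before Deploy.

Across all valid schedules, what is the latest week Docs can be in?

week 6

Docs must be in the same week as Audit, which can't be before week 4, so Docs is at least week 4; downstream work caps Docs at week 6.
Docs at week 6 is achievable: Integrate=week 1; Launch=week 1; Audit=week 6; Docs=week 6; Deploy=week 7; QA=week 1; Build=week 1.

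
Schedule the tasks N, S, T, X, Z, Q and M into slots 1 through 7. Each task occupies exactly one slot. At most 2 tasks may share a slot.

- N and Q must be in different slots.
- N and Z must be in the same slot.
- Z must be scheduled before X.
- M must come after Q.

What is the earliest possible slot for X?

Precedence pushes X to at least 2.
X at 2 is achievable: S=3, M=3, N=1, Q=2, T=4, Z=1, X=2.

2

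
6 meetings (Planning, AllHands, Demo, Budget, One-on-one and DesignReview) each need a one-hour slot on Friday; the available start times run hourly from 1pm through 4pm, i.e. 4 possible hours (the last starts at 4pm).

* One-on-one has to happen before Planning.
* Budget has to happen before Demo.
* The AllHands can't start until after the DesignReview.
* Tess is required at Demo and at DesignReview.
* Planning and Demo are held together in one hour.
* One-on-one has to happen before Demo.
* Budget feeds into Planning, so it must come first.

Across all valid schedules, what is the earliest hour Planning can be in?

2pm

Precedence pushes Planning to at least 2pm.
Planning at 2pm is achievable: Planning -> 2pm; Budget -> 1pm; AllHands -> 2pm; One-on-one -> 1pm; DesignReview -> 1pm; Demo -> 2pm.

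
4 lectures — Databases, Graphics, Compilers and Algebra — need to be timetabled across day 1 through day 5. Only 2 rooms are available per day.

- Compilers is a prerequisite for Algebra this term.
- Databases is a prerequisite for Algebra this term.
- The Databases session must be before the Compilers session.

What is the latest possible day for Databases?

day 3

Downstream work caps Databases at day 3.
Databases at day 3 is achievable: Graphics -> day 1; Databases -> day 3; Compilers -> day 4; Algebra -> day 5.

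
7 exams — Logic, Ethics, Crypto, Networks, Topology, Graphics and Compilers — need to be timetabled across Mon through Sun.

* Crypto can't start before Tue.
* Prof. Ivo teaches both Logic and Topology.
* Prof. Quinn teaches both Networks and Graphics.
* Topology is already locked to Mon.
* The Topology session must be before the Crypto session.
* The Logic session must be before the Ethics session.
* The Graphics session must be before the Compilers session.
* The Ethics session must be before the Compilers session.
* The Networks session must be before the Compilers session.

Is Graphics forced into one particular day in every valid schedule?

Graphics can be Mon (e.g. Topology=Mon; Compilers=Thu; Graphics=Mon; Ethics=Wed; Networks=Tue; Logic=Tue; Crypto=Tue) or Tue (e.g. Ethics -> Wed; Topology -> Mon; Logic -> Tue; Graphics -> Tue; Networks -> Mon; Crypto -> Tue; Compilers -> Thu).

No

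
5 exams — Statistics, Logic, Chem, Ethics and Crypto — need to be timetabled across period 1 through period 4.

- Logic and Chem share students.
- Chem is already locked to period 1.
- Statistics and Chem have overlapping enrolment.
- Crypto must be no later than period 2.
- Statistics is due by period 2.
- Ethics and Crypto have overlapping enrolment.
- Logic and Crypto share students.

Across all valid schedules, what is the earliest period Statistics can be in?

Statistics's own window allows nothing later than period 2.
Statistics at period 2 is achievable: Statistics -> period 2; Logic -> period 2; Chem -> period 1; Crypto -> period 1; Ethics -> period 2.
Nothing earlier works — the conflict constraints rule out every period before period 2.

period 2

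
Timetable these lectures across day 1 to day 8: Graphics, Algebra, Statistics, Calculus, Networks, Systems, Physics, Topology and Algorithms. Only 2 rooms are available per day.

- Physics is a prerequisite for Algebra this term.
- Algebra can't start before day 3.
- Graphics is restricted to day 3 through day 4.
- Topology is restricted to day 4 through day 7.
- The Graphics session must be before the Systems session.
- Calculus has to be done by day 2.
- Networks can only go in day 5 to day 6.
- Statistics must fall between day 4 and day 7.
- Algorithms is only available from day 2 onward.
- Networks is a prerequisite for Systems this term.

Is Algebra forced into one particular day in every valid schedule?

No

Algebra can be day 3 (e.g. Physics in day 1; Statistics in day 4; Graphics in day 3; Algebra in day 3; Calculus in day 1; Algorithms in day 2; Topology in day 4; Systems in day 6; Networks in day 5) or day 4 (e.g. Calculus in day 1; Networks in day 5; Graphics in day 3; Physics in day 1; Algebra in day 4; Systems in day 6; Algorithms in day 2; Topology in day 5; Statistics in day 4).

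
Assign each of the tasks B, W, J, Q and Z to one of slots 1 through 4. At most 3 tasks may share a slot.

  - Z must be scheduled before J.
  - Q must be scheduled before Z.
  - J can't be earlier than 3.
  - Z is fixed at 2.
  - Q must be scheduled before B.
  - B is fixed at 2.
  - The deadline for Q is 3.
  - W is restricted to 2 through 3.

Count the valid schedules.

4

Enumerating: Q -> 1, J -> 3, B -> 2, W -> 2, Z -> 2 | Z=2, Q=1, J=3, B=2, W=3 | J -> 4, Z -> 2, B -> 2, W -> 2, Q -> 1 | W -> 3; Q -> 1; Z -> 2; J -> 4; B -> 2.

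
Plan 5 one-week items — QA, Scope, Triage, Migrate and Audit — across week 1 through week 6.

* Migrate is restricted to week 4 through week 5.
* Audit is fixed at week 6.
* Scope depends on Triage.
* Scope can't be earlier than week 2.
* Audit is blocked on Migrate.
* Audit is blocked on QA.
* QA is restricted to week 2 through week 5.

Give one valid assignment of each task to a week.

Migrate in week 4; Triage in week 1; QA in week 2; Scope in week 2; Audit in week 6

Checking: Migrate(week 4) before Audit(week 6); QA(week 2) before Audit(week 6); Triage(week 1) before Scope(week 2); Migrate=week 4 in [week 4,week 5]; Scope=week 2 in [week 2,week 6]; QA=week 2 in [week 2,week 5]; Audit=week 6 in [week 6,week 6].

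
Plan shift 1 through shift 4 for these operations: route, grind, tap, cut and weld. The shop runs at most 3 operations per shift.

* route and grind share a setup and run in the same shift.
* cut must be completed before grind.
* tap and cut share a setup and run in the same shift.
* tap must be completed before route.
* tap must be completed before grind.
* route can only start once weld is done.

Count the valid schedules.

14

Splitting on route: it can be shift 2 (1), shift 3 (4), shift 4 (9). Listing each branch's schedules as (grind, tap, cut, weld) by shift number:
route=shift 2: (2,1,1,1) — 1.
route=shift 3: (3,1,1,1) (3,1,1,2) (3,2,2,1) (3,2,2,2) — 4.
route=shift 4: (4,1,1,1) (4,1,1,2) (4,1,1,3) (4,2,2,1) (4,2,2,2) (4,2,2,3) (4,3,3,1) (4,3,3,2) (4,3,3,3) — 9.
Summing: 1 + 4 + 9 = 14.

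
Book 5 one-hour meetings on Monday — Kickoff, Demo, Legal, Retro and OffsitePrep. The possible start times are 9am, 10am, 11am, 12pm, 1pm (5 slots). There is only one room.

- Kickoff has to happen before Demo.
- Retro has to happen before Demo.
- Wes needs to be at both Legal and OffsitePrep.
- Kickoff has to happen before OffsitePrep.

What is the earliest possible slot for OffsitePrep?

Precedence pushes OffsitePrep to at least 10am.
OffsitePrep at 10am is achievable: Retro in 11am, Legal in 1pm, OffsitePrep in 10am, Kickoff in 9am, Demo in 12pm.

10am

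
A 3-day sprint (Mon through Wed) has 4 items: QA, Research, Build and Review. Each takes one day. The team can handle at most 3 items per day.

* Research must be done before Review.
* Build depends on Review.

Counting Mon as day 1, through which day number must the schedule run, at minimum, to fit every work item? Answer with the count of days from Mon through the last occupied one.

3 days

The precedence chain requires at least 3 distinct days.
With at most 3 per day and 4 work items, at least 2 days are needed.
3 works (last occupied day: Wed): for example Build=Wed; QA=Mon; Review=Tue; Research=Mon.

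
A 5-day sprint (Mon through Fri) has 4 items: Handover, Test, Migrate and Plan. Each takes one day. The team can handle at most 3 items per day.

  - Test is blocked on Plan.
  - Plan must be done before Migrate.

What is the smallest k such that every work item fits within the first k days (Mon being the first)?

The precedence chain requires at least 2 distinct days.
With at most 3 per day and 4 work items, at least 2 days are needed.
2 works (last occupied day: Tue): for example Migrate=Tue, Test=Tue, Plan=Mon, Handover=Mon.

2 days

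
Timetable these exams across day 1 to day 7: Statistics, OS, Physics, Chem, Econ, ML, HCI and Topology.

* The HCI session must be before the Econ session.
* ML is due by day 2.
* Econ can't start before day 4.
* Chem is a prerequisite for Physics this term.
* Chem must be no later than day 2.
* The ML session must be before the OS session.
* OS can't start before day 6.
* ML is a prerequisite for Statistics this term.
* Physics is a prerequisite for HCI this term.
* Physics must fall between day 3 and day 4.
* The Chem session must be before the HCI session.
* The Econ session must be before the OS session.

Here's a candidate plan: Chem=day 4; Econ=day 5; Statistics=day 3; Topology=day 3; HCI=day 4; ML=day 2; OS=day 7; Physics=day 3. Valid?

The Econ session must be before the OS session — holds.
Chem must be no later than day 2 — violated.
ML is a prerequisite for Statistics this term — holds.
The Chem session must be before the HCI session — violated.
ML is due by day 2 — holds.
Chem is a prerequisite for Physics this term — violated.
The ML session must be before the OS session — holds.
OS can't start before day 6 — holds.
Physics must fall between day 3 and day 4 — holds.
The HCI session must be before the Econ session — holds.
Econ can't start before day 4 — holds.
Physics is a prerequisite for HCI this term — holds.

Invalid. Chem must be no later than day 2.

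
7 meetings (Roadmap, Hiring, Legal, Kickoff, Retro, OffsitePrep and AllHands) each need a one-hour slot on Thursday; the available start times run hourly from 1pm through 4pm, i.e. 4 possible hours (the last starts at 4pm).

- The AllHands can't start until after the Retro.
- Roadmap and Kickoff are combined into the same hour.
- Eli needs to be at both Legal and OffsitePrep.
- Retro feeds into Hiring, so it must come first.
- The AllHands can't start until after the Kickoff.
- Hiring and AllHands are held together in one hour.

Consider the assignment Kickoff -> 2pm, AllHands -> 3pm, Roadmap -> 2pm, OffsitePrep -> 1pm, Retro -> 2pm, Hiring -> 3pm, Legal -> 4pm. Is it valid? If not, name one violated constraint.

Yes, all constraints hold

Roadmap and Kickoff are combined into the same hour — holds.
Retro feeds into Hiring, so it must come first — holds.
Eli needs to be at both Legal and OffsitePrep — holds.
Hiring and AllHands are held together in one hour — holds.
The AllHands can't start until after the Retro — holds.
The AllHands can't start until after the Kickoff — holds.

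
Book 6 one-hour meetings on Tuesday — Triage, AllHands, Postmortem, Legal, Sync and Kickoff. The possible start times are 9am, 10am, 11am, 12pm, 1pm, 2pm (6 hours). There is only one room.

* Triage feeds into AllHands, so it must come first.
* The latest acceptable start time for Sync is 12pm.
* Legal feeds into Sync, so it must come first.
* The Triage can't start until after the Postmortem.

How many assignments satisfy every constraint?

24

Splitting on Triage: it can be 10am (2), 11am (4), 12pm (6), 1pm (12). Listing each branch's schedules as (AllHands, Postmortem, Legal, Sync, Kickoff):
Triage=10am: (1pm,9am,11am,12pm,2pm) (2pm,9am,11am,12pm,1pm) — 2.
Triage=11am: (1pm,9am,10am,12pm,2pm) (1pm,10am,9am,12pm,2pm) (2pm,9am,10am,12pm,1pm) (2pm,10am,9am,12pm,1pm) — 4.
Triage=12pm: (1pm,9am,10am,11am,2pm) (1pm,10am,9am,11am,2pm) (1pm,11am,9am,10am,2pm) (2pm,9am,10am,11am,1pm) (2pm,10am,9am,11am,1pm) (2pm,11am,9am,10am,1pm) — 6.
Triage=1pm: (2pm,9am,10am,11am,12pm) (2pm,9am,10am,12pm,11am) (2pm,9am,11am,12pm,10am) (2pm,10am,9am,11am,12pm) (2pm,10am,9am,12pm,11am) (2pm,10am,11am,12pm,9am) (2pm,11am,9am,10am,12pm) (2pm,11am,9am,12pm,10am) (2pm,11am,10am,12pm,9am) (2pm,12pm,9am,10am,11am) (2pm,12pm,9am,11am,10am) (2pm,12pm,10am,11am,9am) — 12.
Summing: 2 + 4 + 6 + 12 = 24.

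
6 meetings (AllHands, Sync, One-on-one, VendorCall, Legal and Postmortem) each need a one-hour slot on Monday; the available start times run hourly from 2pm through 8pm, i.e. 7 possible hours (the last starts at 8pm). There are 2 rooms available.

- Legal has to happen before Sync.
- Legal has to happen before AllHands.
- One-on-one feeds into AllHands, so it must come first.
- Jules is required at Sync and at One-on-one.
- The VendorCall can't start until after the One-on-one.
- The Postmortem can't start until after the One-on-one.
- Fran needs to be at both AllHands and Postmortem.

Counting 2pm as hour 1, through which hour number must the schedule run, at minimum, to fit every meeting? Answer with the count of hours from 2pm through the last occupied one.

3 hours

The precedence chain requires at least 2 distinct hours.
With at most 2 per hour and 6 meetings, at least 3 hours are needed.
3 works (last occupied hour: 4pm): for example AllHands in 3pm; Postmortem in 4pm; Legal in 2pm; One-on-one in 2pm; VendorCall in 4pm; Sync in 3pm.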